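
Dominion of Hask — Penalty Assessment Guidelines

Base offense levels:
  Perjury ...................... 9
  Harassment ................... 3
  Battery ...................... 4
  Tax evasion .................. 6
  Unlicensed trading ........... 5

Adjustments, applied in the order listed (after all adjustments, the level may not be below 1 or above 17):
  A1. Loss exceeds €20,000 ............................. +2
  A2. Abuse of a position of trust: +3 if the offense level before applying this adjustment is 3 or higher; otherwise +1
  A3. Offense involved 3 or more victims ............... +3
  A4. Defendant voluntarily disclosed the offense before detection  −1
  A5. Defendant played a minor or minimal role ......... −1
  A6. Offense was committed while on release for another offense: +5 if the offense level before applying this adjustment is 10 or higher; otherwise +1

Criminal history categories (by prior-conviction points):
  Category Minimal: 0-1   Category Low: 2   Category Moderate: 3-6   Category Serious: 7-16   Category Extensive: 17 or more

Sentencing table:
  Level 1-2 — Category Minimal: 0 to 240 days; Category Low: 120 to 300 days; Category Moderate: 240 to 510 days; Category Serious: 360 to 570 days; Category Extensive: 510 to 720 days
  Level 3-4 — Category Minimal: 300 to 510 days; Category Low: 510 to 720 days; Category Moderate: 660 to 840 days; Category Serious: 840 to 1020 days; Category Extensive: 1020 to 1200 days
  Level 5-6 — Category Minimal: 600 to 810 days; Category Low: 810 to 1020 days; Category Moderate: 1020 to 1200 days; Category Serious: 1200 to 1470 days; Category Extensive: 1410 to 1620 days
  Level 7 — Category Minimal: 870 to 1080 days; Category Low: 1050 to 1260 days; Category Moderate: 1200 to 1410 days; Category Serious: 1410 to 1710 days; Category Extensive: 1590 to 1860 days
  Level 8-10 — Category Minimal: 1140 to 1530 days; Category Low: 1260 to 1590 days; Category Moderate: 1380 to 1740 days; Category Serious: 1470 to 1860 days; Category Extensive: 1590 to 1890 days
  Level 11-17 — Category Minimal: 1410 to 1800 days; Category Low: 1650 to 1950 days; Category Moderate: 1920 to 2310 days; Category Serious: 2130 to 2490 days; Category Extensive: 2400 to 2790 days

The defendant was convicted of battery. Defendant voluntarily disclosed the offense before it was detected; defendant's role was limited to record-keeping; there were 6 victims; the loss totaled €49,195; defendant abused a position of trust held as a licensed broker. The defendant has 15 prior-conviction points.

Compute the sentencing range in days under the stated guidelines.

1470-1860 days

Base offense level for battery: 4.
A1 applies: 4 + 2 = 6.
A2 applies (level before this adjustment is 6 ≥ 3, so +3): 6 + 3 = 9.
A3 applies: 9 + 3 = 12.
A4 applies: 12 − 1 = 11.
A5 applies: 11 − 1 = 10.
A6 does not apply.
Final offense level: 10.
Criminal history: 15 prior points → Category Serious (7-16).
Level 10 falls in the 8-10 band.
Grid: Level 8-10 × Category Serious = 1470-1860 days.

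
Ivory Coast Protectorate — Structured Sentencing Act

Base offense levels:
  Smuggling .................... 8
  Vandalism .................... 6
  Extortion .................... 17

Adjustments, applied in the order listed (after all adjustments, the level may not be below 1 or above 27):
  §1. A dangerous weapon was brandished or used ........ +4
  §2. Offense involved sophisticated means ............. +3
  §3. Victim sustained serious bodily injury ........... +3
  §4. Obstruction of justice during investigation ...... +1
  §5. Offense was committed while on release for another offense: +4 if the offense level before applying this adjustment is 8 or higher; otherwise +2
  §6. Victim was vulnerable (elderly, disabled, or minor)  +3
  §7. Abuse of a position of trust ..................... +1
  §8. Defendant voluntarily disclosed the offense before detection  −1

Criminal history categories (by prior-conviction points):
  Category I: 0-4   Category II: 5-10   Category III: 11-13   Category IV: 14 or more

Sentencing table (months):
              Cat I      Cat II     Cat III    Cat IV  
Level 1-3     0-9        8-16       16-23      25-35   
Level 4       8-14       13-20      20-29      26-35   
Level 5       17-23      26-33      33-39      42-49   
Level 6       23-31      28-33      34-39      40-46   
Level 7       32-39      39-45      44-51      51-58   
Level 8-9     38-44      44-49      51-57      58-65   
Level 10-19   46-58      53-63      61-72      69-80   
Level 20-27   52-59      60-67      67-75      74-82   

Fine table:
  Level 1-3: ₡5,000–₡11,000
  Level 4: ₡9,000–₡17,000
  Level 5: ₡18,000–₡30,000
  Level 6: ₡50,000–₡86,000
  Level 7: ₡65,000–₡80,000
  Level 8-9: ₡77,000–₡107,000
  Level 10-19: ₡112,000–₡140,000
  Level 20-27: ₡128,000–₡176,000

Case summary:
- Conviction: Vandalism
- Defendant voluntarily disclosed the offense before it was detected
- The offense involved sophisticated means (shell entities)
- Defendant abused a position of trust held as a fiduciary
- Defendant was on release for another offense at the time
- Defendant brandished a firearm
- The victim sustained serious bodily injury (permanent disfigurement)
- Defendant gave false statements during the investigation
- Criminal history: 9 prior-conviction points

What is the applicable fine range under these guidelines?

₡128,000–₡176,000

Base offense level for vandalism: 6.
§1 applies: 6 + 4 = 10.
§2 applies: 10 + 3 = 13.
§3 applies: 13 + 3 = 16.
§4 applies: 16 + 1 = 17.
§5 applies (level before this adjustment is 17 ≥ 8, so +4): 17 + 4 = 21.
§7 applies: 21 + 1 = 22.
§8 applies: 22 − 1 = 21.
Final offense level: 21.
Level 21 falls in the 20-27 band.
Fine table: Level 20-27 → ₡128,000–₡176,000.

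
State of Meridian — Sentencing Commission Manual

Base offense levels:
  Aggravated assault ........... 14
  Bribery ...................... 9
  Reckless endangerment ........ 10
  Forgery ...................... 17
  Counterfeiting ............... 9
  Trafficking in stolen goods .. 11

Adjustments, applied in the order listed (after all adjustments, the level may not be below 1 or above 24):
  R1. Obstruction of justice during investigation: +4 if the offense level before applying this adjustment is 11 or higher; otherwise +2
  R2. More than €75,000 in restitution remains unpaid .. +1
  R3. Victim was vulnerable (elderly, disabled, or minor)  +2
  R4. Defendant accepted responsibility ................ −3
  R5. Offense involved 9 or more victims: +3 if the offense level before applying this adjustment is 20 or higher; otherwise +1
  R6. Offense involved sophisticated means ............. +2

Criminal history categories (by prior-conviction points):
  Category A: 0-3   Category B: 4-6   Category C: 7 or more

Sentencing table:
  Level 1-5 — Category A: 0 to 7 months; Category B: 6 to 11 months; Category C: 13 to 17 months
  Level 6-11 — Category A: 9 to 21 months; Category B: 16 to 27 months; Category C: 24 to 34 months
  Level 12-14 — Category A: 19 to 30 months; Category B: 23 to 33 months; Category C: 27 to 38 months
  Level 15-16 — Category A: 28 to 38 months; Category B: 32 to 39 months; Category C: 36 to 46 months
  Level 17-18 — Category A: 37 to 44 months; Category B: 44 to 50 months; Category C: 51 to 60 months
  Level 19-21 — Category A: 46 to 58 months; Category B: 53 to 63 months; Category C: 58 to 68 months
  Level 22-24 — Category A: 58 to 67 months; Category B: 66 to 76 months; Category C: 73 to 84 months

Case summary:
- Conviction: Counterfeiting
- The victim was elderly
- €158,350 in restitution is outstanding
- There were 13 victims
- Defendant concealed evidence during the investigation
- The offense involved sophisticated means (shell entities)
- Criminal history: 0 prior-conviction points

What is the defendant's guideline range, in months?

Base offense level for counterfeiting: 9.
R1 applies (level before this adjustment is 9 < 11, so +2): 9 + 2 = 11.
R2 applies: 11 + 1 = 12.
R3 applies: 12 + 2 = 14.
R4 does not apply.
R5 applies (level before this adjustment is 14 < 20, so +1): 14 + 1 = 15.
R6 applies: 15 + 2 = 17.
Final offense level: 17.
Criminal history: 0 prior points → Category A (0-3).
Level 17 falls in the 17-18 band.
Grid: Level 17-18 × Category A = 37-44 months.

37-44 months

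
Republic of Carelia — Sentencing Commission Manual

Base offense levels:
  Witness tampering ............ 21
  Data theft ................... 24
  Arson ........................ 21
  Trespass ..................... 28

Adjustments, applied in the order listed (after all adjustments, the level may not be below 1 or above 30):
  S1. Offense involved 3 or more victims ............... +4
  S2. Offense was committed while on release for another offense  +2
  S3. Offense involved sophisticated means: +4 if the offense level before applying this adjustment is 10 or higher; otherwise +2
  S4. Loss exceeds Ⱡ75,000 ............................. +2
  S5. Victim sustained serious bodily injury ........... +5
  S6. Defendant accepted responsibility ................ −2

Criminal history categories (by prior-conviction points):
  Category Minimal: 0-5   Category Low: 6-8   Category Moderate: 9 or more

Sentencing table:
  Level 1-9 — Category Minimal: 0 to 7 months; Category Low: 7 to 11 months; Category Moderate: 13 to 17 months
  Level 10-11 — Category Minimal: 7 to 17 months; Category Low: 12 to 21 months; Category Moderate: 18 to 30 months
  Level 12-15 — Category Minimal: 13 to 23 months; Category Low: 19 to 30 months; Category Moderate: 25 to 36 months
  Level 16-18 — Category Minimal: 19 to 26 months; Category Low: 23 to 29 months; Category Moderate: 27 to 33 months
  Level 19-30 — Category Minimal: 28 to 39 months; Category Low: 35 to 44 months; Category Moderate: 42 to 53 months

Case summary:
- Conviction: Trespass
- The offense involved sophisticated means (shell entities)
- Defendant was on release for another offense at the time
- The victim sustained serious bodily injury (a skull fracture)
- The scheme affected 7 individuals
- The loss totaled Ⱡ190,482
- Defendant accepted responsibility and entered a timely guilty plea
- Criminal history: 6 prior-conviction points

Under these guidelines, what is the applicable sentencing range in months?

35-44 months

Base offense level for trespass: 28.
S1 applies: 28 + 4 = 32.
S2 applies: 32 + 2 = 34.
S3 applies (level before this adjustment is 34 ≥ 10, so +4): 34 + 4 = 38.
S4 applies: 38 + 2 = 40.
S5 applies: 40 + 5 = 45.
S6 applies: 45 − 2 = 43.
Level 43 exceeds the maximum of 30; capped at 30.
Final offense level: 30.
Criminal history: 6 prior points → Category Low (6-8).
Level 30 falls in the 19-30 band.
Grid: Level 19-30 × Category Low = 35-44 months.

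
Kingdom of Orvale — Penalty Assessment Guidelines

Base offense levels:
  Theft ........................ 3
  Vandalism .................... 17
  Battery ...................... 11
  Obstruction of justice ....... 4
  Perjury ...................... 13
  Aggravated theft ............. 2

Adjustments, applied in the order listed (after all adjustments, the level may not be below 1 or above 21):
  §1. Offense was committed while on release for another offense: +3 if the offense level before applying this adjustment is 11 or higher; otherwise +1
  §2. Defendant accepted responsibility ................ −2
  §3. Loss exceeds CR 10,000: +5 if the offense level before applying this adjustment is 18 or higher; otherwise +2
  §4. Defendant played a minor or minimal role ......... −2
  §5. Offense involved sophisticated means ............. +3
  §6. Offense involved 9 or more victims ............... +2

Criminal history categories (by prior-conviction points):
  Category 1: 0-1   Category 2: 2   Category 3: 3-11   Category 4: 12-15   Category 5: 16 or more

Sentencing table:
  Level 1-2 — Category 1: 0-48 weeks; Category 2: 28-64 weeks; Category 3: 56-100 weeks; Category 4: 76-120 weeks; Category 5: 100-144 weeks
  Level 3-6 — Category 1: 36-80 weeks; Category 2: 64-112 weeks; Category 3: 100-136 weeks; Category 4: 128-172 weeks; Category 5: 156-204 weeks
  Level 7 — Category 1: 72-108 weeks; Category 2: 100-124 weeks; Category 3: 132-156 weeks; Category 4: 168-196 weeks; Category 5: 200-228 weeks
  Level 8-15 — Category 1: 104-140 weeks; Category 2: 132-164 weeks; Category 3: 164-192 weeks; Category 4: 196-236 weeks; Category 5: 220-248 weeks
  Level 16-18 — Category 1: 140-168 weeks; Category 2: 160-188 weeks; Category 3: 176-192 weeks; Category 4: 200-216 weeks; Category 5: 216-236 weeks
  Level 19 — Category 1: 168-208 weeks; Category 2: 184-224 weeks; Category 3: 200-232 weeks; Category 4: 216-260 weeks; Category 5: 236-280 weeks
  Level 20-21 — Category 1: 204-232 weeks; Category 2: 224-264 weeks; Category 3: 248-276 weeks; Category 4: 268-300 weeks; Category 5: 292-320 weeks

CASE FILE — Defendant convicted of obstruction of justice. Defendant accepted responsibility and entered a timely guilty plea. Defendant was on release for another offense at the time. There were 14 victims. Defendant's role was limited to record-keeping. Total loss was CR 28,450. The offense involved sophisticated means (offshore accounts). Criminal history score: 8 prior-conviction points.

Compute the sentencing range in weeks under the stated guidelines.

Base offense level for obstruction of justice: 4.
§1 applies (level before this adjustment is 4 < 11, so +1): 4 + 1 = 5.
§2 applies: 5 − 2 = 3.
§3 applies (level before this adjustment is 3 < 18, so +2): 3 + 2 = 5.
§4 applies: 5 − 2 = 3.
§5 applies: 3 + 3 = 6.
§6 applies: 6 + 2 = 8.
Final offense level: 8.
Criminal history: 8 prior points → Category 3 (3-11).
Level 8 falls in the 8-15 band.
Grid: Level 8-15 × Category 3 = 164-192 weeks.

164-192 weeks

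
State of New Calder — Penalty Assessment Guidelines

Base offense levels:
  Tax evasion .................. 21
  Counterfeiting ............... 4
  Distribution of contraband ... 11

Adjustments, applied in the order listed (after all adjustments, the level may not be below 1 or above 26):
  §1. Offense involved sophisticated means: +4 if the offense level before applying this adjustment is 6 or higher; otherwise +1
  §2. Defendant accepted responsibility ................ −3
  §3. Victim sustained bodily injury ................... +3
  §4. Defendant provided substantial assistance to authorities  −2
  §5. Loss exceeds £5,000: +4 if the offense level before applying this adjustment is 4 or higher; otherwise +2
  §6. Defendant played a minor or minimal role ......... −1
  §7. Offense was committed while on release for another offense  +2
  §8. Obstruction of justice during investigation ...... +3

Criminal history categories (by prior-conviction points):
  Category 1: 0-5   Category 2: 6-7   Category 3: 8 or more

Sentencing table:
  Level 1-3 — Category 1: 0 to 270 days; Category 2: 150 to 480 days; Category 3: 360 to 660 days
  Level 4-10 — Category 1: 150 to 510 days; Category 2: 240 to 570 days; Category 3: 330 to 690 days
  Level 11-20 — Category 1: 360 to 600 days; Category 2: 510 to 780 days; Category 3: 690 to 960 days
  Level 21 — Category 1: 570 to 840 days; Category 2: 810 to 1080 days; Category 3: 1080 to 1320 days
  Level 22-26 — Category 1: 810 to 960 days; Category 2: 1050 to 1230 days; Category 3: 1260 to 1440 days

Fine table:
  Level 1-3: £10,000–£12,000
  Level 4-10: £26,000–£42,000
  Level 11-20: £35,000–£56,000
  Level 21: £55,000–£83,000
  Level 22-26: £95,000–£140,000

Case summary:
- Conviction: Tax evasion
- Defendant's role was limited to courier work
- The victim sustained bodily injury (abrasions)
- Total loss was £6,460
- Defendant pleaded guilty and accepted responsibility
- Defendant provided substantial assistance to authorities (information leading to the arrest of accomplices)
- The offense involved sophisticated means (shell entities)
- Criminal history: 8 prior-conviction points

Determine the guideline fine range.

£95,000–£140,000

Base offense level for tax evasion: 21.
§1 applies (level before this adjustment is 21 ≥ 6, so +4): 21 + 4 = 25.
§2 applies: 25 − 3 = 22.
§3 applies: 22 + 3 = 25.
§4 applies: 25 − 2 = 23.
§5 applies (level before this adjustment is 23 ≥ 4, so +4): 23 + 4 = 27.
§6 applies: 27 − 1 = 26.
§8 does not apply.
Final offense level: 26.
Level 26 falls in the 22-26 band.
Fine table: Level 22-26 → £95,000–£140,000.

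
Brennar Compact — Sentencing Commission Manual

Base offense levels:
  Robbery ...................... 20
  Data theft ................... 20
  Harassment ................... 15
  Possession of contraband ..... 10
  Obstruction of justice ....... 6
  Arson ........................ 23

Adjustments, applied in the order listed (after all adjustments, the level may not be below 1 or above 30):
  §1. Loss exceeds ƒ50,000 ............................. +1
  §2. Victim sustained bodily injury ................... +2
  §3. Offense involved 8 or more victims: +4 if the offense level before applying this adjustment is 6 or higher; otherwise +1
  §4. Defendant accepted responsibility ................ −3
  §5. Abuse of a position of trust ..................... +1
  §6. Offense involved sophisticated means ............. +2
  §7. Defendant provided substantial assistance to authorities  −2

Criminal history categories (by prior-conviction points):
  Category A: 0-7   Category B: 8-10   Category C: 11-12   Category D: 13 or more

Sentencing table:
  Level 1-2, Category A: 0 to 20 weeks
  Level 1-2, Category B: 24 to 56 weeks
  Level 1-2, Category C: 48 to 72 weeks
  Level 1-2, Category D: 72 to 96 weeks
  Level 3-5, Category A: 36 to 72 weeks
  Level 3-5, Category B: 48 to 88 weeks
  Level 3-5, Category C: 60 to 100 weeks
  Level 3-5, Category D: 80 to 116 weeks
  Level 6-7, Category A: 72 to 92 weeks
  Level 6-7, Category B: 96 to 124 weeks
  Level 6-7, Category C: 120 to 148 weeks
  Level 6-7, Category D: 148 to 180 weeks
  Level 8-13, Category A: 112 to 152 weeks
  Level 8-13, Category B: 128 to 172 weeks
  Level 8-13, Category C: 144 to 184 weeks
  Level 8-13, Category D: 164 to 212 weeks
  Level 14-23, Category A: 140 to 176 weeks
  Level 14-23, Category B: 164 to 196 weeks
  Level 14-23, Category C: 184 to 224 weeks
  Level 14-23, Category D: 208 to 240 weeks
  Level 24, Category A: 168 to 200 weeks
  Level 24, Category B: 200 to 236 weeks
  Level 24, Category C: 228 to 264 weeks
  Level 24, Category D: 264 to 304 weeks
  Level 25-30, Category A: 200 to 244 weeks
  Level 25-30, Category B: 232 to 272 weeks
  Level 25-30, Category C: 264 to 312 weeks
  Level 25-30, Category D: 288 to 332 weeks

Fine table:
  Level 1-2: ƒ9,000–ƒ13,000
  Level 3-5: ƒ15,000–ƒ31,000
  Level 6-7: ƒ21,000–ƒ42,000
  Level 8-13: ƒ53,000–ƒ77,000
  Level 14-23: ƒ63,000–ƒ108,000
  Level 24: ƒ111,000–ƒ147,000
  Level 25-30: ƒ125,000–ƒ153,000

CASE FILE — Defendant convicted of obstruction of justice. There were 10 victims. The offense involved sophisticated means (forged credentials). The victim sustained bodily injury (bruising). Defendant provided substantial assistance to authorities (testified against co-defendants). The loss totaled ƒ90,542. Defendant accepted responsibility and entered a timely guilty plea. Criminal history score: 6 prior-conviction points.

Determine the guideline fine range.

Base offense level for obstruction of justice: 6.
§1 applies: 6 + 1 = 7.
§2 applies: 7 + 2 = 9.
§3 applies (level before this adjustment is 9 ≥ 6, so +4): 9 + 4 = 13.
§4 applies: 13 − 3 = 10.
§6 applies: 10 + 2 = 12.
§7 applies: 12 − 2 = 10.
Final offense level: 10.
Level 10 falls in the 8-13 band.
Fine table: Level 8-13 → ƒ53,000–ƒ77,000.

ƒ53,000–ƒ77,000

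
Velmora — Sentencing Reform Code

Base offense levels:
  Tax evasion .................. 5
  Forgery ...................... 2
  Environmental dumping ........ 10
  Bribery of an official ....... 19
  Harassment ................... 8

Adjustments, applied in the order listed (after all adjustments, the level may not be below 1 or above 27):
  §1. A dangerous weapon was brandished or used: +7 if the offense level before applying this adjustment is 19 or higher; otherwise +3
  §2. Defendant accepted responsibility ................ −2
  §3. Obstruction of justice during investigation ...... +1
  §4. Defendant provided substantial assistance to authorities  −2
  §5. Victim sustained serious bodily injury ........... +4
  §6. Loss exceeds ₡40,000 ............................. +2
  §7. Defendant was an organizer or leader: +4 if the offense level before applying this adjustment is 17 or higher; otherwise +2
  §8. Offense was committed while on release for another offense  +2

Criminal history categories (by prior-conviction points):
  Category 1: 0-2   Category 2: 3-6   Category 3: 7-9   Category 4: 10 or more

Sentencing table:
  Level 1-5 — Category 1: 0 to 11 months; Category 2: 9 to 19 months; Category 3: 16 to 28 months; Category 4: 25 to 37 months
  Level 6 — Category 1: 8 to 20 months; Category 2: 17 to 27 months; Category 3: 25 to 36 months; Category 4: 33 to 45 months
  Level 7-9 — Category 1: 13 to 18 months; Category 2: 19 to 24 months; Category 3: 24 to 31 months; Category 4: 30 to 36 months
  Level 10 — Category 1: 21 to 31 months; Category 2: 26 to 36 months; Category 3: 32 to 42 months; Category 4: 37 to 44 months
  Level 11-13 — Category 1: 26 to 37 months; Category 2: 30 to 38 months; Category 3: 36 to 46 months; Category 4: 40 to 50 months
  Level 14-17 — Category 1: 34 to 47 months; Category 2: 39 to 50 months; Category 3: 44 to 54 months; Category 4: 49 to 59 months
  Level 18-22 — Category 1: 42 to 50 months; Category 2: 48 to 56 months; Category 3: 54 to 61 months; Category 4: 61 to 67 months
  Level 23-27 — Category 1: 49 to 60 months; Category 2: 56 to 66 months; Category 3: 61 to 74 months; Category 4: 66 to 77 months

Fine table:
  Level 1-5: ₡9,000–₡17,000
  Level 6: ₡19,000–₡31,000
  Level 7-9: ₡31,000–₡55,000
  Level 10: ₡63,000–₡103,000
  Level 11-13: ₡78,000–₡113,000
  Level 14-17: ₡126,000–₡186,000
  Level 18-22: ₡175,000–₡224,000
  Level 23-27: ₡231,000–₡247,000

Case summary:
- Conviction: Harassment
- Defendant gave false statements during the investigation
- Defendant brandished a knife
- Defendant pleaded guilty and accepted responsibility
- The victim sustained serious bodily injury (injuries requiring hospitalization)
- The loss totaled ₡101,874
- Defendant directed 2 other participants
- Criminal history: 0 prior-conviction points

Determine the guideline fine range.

₡175,000–₡224,000

Base offense level for harassment: 8.
§1 applies (level before this adjustment is 8 < 19, so +3): 8 + 3 = 11.
§2 applies: 11 − 2 = 9.
§3 applies: 9 + 1 = 10.
§4 does not apply.
§5 applies: 10 + 4 = 14.
§6 applies: 14 + 2 = 16.
§7 applies (level before this adjustment is 16 < 17, so +2): 16 + 2 = 18.
Final offense level: 18.
Level 18 falls in the 18-22 band.
Fine table: Level 18-22 → ₡175,000–₡224,000.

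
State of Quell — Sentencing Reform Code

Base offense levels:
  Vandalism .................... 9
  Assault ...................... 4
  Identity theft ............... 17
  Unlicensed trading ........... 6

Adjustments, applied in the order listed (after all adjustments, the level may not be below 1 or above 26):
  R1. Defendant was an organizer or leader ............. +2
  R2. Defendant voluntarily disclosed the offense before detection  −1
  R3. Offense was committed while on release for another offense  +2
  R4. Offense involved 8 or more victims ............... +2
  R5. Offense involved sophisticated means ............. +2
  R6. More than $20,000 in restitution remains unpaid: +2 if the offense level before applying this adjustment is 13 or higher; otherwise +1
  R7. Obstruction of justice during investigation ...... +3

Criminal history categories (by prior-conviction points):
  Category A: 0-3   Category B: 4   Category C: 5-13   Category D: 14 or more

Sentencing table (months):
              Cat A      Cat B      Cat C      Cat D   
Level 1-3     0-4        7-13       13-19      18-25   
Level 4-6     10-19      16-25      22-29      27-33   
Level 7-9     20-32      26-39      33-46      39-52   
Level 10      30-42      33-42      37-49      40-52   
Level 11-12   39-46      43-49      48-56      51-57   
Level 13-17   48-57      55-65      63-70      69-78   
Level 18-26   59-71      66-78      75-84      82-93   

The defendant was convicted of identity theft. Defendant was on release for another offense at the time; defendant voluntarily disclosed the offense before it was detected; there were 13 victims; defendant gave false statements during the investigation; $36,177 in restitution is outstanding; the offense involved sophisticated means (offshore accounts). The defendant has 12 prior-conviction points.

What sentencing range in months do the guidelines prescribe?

Base offense level for identity theft: 17.
R2 applies: 17 − 1 = 16.
R3 applies: 16 + 2 = 18.
R4 applies: 18 + 2 = 20.
R5 applies: 20 + 2 = 22.
R6 applies (level before this adjustment is 22 ≥ 13, so +2): 22 + 2 = 24.
R7 applies: 24 + 3 = 27.
Level 27 exceeds the maximum of 26; capped at 26.
Final offense level: 26.
Criminal history: 12 prior points → Category C (5-13).
Level 26 falls in the 18-26 band.
Grid: Level 18-26 × Category C = 75-84 months.

75-84 months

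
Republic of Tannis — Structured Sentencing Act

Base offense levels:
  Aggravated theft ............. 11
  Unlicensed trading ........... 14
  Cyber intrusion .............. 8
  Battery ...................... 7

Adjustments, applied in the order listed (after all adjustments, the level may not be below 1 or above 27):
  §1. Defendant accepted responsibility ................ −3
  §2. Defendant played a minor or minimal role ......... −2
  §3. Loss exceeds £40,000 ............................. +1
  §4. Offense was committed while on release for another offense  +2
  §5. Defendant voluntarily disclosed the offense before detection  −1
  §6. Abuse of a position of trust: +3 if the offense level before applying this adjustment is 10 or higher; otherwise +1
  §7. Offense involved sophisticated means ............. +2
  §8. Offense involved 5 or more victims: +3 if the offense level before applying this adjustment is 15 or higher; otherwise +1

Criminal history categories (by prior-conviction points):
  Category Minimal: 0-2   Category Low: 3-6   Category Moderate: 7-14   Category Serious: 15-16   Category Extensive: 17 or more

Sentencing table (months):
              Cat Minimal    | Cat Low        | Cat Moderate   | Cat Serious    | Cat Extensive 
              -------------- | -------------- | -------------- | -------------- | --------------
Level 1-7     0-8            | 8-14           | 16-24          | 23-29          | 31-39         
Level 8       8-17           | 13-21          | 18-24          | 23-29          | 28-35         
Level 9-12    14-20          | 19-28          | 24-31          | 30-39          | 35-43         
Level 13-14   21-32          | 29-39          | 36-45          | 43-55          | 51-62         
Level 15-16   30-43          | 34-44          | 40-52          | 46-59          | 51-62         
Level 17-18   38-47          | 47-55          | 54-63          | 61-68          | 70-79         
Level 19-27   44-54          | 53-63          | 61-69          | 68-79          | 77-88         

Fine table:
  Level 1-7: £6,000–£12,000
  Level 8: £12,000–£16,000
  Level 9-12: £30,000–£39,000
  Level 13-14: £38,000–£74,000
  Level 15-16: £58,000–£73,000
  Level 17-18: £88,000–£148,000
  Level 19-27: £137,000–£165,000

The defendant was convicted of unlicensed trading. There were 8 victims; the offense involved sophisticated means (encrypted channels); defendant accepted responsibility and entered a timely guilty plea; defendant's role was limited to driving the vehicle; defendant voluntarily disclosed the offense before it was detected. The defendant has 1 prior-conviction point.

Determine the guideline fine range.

Base offense level for unlicensed trading: 14.
§1 applies: 14 − 3 = 11.
§2 applies: 11 − 2 = 9.
§5 applies: 9 − 1 = 8.
§7 applies: 8 + 2 = 10.
§8 applies (level before this adjustment is 10 < 15, so +1): 10 + 1 = 11.
Final offense level: 11.
Level 11 falls in the 9-12 band.
Fine table: Level 9-12 → £30,000–£39,000.

£30,000–£39,000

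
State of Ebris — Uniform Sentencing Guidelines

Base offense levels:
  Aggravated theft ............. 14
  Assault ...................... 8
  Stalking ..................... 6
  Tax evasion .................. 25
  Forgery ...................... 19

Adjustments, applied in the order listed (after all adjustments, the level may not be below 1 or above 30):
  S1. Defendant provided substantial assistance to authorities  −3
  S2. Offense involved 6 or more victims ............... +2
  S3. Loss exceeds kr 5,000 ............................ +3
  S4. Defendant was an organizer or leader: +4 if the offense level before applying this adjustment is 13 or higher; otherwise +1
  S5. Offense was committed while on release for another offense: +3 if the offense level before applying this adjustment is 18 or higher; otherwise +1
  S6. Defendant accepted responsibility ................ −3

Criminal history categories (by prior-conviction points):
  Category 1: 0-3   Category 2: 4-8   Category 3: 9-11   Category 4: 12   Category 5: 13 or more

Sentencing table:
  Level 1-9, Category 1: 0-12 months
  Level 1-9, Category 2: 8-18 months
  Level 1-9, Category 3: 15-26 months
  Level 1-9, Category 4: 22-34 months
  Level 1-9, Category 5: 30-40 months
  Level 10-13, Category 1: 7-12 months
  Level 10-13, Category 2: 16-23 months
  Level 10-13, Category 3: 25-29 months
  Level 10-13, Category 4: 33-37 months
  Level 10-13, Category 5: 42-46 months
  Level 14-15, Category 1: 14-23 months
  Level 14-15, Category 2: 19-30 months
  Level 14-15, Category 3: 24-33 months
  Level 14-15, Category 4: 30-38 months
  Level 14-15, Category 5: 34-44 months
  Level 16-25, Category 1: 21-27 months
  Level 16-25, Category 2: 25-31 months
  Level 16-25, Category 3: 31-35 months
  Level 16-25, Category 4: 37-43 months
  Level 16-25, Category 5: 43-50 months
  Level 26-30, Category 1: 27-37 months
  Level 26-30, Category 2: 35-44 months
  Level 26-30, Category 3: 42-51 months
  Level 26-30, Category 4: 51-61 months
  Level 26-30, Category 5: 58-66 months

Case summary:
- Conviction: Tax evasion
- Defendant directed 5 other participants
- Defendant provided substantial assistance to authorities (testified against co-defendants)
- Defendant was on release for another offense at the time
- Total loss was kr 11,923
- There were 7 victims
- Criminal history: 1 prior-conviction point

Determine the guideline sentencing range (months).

Base offense level for tax evasion: 25.
S1 applies: 25 − 3 = 22.
S2 applies: 22 + 2 = 24.
S3 applies: 24 + 3 = 27.
S4 applies (level before this adjustment is 27 ≥ 13, so +4): 27 + 4 = 31.
S5 applies (level before this adjustment is 31 ≥ 18, so +3): 31 + 3 = 34.
Level 34 exceeds the maximum of 30; capped at 30.
Final offense level: 30.
Criminal history: 1 prior point → Category 1 (0-3).
Level 30 falls in the 26-30 band.
Grid: Level 26-30 × Category 1 = 27-37 months.

27-37 months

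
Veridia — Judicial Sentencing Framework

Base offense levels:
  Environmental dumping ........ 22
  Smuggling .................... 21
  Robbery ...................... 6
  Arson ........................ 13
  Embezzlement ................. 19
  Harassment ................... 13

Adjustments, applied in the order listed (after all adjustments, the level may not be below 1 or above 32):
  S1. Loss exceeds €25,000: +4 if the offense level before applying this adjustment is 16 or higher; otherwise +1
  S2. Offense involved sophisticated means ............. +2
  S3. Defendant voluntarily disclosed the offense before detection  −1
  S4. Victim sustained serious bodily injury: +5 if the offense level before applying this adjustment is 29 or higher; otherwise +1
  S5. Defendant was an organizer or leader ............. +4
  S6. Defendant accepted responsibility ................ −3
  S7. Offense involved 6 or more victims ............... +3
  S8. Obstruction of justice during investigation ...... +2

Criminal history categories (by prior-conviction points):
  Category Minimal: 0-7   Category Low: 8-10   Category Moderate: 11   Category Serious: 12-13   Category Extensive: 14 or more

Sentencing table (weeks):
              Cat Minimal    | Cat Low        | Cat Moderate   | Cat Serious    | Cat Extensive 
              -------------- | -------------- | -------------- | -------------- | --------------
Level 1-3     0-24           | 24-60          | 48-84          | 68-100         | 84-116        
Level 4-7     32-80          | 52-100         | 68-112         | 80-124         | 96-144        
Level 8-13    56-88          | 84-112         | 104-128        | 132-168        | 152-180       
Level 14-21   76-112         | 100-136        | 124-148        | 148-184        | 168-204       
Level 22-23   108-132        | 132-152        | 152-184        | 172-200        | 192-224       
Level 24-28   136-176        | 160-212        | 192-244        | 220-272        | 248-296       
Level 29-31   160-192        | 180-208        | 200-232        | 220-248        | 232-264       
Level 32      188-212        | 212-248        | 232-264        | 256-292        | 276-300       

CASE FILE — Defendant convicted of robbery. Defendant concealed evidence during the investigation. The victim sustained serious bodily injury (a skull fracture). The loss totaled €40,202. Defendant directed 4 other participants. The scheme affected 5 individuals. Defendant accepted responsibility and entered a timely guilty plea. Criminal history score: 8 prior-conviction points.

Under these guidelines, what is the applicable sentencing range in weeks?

84-112 weeks

Base offense level for robbery: 6.
S1 applies (level before this adjustment is 6 < 16, so +1): 6 + 1 = 7.
S2 does not apply.
S4 applies (level before this adjustment is 7 < 29, so +1): 7 + 1 = 8.
S5 applies: 8 + 4 = 12.
S6 applies: 12 − 3 = 9.
S8 applies: 9 + 2 = 11.
Final offense level: 11.
Criminal history: 8 prior points → Category Low (8-10).
Level 11 falls in the 8-13 band.
Grid: Level 8-13 × Category Low = 84-112 weeks.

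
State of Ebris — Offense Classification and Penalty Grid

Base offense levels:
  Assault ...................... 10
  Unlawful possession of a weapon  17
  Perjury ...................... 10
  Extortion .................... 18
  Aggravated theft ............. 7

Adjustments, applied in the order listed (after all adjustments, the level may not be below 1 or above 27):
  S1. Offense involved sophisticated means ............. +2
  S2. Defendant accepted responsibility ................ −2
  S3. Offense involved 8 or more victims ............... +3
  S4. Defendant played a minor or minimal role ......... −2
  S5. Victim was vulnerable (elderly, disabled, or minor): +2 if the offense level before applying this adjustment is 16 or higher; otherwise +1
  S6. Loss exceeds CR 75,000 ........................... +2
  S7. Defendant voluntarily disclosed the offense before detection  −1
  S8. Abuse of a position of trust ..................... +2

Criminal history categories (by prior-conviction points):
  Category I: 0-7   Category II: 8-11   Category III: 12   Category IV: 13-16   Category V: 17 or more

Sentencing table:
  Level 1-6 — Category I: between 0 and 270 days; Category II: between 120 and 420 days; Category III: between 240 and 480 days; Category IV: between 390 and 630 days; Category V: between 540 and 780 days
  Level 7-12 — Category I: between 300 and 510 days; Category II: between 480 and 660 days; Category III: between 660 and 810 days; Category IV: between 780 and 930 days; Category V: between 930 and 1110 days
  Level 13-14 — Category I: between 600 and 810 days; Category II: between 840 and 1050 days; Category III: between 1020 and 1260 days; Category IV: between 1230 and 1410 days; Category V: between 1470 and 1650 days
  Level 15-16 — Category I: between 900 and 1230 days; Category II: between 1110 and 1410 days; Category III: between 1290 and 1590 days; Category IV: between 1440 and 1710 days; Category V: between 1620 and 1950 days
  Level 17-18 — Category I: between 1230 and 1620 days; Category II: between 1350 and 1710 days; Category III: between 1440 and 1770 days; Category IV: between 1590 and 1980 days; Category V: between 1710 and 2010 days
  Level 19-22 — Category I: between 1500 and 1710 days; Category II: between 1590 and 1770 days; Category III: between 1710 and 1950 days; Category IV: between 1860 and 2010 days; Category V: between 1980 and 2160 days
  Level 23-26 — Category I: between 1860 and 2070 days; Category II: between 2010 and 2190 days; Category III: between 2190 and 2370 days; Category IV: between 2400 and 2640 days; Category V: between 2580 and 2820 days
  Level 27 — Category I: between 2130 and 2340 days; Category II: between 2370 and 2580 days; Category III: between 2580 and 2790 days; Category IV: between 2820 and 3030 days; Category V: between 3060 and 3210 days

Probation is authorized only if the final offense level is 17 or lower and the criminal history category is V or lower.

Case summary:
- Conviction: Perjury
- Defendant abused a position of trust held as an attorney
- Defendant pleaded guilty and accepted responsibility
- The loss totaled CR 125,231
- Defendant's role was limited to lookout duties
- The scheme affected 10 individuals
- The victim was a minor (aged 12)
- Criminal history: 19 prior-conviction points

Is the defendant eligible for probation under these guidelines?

Base offense level for perjury: 10.
S1 does not apply.
S2 applies: 10 − 2 = 8.
S3 applies: 8 + 3 = 11.
S4 applies: 11 − 2 = 9.
S5 applies (level before this adjustment is 9 < 16, so +1): 9 + 1 = 10.
S6 applies: 10 + 2 = 12.
S8 applies: 12 + 2 = 14.
Final offense level: 14.
Criminal history: 19 prior points → Category V (17+).
Level 14 falls in the 13-14 band.
Grid: Level 13-14 × Category V = 1470-1650 days.
Probation check: level 14 ≤ 17 and category V ≤ V → eligible.

Yes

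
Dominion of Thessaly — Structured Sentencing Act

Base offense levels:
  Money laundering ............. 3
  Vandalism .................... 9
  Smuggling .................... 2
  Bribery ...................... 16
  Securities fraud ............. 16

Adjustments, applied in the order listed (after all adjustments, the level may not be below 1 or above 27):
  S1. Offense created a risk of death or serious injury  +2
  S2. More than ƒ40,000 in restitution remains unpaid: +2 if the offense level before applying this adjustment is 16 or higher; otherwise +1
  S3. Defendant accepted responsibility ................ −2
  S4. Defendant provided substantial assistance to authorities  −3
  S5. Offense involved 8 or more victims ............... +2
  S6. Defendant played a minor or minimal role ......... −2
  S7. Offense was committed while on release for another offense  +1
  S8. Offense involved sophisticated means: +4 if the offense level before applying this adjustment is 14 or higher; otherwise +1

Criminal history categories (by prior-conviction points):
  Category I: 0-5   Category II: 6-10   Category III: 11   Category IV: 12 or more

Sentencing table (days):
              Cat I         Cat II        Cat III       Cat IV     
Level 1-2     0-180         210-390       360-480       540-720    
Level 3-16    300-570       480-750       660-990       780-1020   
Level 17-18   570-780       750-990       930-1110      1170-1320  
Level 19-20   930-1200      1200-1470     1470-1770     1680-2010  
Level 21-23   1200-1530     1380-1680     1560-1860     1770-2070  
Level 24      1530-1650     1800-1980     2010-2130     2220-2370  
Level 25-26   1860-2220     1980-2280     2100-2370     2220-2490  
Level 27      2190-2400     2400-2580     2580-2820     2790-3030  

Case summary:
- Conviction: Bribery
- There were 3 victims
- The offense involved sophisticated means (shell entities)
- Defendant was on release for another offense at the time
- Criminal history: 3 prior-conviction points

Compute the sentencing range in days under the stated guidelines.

Base offense level for bribery: 16.
S2 does not apply.
S3 does not apply.
S4 does not apply.
S5 does not apply.
S7 applies: 16 + 1 = 17.
S8 applies (level before this adjustment is 17 ≥ 14, so +4): 17 + 4 = 21.
Final offense level: 21.
Criminal history: 3 prior points → Category I (0-5).
Level 21 falls in the 21-23 band.
Grid: Level 21-23 × Category I = 1200-1530 days.

1200-1530 days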